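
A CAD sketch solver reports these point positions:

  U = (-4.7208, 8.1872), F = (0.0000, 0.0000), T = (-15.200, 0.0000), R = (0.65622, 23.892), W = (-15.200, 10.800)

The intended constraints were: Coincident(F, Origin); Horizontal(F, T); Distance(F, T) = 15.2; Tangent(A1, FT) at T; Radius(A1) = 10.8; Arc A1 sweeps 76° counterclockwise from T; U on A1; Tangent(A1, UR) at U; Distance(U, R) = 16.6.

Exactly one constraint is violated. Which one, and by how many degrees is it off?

Tangent(A1, UR) at U — off by 4.90°.

F = (0.00, 0.00) ✓; F.y = 0.00, T.y = 0.00 ✓; |FT| = 15.20 ✓; ∠(WT, TF) = 90.00° ✓; |WT| = 10.80 ✓; bearing(W→U) − bearing(W→T) = 76.00° ✓; |WU| = 10.80 ✓; ∠(WU, UR) = 94.90° ✗; |UR| = 16.60 ✓.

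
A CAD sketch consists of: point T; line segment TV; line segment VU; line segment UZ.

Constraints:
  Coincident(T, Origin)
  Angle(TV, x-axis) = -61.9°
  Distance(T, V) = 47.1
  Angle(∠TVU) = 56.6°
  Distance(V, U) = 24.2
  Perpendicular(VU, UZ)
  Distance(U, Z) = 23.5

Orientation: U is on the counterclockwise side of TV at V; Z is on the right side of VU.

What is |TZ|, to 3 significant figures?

62.8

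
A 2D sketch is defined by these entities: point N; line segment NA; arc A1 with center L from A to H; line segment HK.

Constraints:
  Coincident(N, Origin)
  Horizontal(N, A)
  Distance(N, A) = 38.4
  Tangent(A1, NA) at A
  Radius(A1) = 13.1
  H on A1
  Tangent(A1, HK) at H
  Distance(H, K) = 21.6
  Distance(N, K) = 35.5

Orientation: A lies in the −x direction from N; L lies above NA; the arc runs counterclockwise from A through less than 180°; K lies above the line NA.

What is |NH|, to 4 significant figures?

27.48

N is at the origin; N and A share the same y with |NA| = 38.4 and A on the −x side, so A = (-38.40, 0.000). The tangent condition forces LA to be normal to NA, so L = A + (0, 13.1) = (-38.40, 13.10). Since LH ⟂ HK (tangency), |LK| = √(13.1² + 21.6²) = 25.26 regardless of where H sits on A1. So K lies on both circle(N, 35.5) and circle(L, 25.26); the above-NA intersection is K = (-19.39, 29.74). H is the foot of the tangent from K: H = (-25.91, 9.145).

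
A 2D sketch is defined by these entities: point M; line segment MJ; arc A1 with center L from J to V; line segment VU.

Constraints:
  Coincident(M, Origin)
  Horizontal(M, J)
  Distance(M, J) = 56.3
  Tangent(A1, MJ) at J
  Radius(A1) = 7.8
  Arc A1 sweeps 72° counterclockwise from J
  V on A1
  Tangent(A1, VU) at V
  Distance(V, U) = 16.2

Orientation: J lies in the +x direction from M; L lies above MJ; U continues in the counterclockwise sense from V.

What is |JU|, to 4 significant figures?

24.23

M is at the origin; MJ is horizontal with |MJ| = 56.3 and J on the +x side, so J = (56.30, 0.000). Since A1 is tangent to MJ there, LJ ⟂ MJ, so L = J + (0, 7.8) = (56.30, 7.800). On A1, J sits at bearing -90° from L; a 72° counterclockwise sweep puts V at bearing -18°, so V = L + 7.8·(cos -18°, sin -18°) = (63.72, 5.390). A1 meets VU tangentially, so LV is at right angles to VU, so VU runs along (−sin -18°, cos -18°); with |VU| = 16.2, U = (68.72, 20.80). Then |JU| = |U − J| = 24.23.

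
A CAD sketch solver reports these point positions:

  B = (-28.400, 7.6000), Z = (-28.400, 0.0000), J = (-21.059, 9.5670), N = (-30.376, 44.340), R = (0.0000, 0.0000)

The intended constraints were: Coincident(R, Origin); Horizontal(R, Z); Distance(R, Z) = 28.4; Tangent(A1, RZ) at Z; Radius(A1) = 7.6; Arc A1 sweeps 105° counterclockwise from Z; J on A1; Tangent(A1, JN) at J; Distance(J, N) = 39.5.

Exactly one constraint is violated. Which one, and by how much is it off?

Distance(J, N) = 39.5 — off by 3.50.

R = (0.00, 0.00) ✓; R.y = 0.00, Z.y = 0.00 ✓; |RZ| = 28.40 ✓; ∠(BZ, ZR) = 90.00° ✓; |BZ| = 7.600 ✓; bearing(B→J) − bearing(B→Z) = 105.0° ✓; |BJ| = 7.600 ✓; ∠(BJ, JN) = 90.00° ✓; |JN| = 36.00 ✗.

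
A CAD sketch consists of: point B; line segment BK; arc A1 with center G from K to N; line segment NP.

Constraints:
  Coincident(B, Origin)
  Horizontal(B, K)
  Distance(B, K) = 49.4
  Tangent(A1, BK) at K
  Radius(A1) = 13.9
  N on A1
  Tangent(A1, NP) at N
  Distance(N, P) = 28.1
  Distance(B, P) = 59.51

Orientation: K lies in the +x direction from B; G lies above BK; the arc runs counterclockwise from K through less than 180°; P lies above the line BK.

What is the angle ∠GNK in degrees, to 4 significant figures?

23.32°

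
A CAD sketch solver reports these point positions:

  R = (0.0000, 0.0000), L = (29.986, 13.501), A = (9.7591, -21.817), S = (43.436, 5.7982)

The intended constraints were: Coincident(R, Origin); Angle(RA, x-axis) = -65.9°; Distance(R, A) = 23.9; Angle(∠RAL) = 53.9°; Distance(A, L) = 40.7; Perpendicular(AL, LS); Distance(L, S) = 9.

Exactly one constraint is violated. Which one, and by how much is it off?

Distance(L, S) = 9 — off by 6.50.

R = (0.00, 0.00) ✓; RA at -65.90° ✓; |RA| = 23.90 ✓; ∠RAL = 53.90° ✓; |AL| = 40.70 ✓; ∠(AL, LS) = 90.00° ✓; |LS| = 15.50 ✗.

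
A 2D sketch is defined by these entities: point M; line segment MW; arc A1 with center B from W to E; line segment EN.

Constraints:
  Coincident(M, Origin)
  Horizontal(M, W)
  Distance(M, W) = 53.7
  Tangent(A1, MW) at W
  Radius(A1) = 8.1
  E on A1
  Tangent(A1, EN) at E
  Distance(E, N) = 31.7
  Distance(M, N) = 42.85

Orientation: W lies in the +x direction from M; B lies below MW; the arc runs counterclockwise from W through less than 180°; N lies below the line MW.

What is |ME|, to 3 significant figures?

47.0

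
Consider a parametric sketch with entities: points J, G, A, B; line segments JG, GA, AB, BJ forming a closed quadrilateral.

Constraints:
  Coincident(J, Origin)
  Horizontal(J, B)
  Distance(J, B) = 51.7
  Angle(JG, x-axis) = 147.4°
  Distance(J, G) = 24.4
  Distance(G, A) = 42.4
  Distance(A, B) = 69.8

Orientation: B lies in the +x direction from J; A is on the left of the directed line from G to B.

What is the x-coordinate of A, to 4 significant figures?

2.024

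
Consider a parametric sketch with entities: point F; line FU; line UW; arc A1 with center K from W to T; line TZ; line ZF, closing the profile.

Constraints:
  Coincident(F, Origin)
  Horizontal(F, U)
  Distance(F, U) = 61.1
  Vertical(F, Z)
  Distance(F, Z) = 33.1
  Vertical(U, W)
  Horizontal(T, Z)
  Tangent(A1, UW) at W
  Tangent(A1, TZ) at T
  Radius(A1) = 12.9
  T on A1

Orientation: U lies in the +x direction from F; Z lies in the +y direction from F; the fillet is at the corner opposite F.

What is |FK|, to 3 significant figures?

52.3

FZ is vertical with |FZ| = 33.1 and Z on the +y side, so Z = (0.00, 33.1). The virtual corner opposite F is at (61.1, 33.1). Tangency of A1 to UW means the radius KW is perpendicular to UW and A1 meets TZ tangentially, so KT is at right angles to TZ, with radius 12.9, so the center K sits 12.9 in from both sides at K = (48.2, 20.2). Then |FK| = |K − F| = 52.3.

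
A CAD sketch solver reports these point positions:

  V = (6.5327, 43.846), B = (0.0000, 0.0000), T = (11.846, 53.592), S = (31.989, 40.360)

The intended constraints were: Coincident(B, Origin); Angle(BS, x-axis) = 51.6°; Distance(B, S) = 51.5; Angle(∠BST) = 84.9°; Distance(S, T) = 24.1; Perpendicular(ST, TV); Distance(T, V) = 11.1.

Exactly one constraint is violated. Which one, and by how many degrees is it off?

Perpendicular(ST, TV) — off by 4.70°.

B = (0.00, 0.00) ✓; BS at 51.60° ✓; |BS| = 51.50 ✓; ∠BST = 84.90° ✓; |ST| = 24.10 ✓; ∠(ST, TV) = 94.70° ✗; |TV| = 11.10 ✓.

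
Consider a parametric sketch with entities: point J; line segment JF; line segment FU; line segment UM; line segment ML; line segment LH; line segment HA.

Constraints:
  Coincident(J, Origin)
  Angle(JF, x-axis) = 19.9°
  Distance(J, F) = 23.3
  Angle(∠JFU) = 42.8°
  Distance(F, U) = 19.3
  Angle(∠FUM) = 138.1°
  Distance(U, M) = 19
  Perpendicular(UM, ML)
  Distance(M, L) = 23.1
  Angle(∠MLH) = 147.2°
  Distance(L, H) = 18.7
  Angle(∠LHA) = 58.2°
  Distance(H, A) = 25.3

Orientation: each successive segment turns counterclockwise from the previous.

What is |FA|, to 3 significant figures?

12.8

J is at the origin; JF runs at 19.9° with length 23.3, so F = (21.9, 7.93). ∠JFU = 42.8° gives FU at 157° from the x-axis; with |FU| = 19.3, U = (4.13, 15.4). ∠FUM = 138.1° gives UM at -161° from the x-axis; with |UM| = 19.0, M = (-13.8, 9.26). UM ⟂ ML, so ML runs at -71.0°; with |ML| = 23.1, L = (-6.31, -12.6). ∠MLH = 147.2° gives LH at -38.2° from the x-axis; with |LH| = 18.7, H = (8.38, -24.2). ∠LHA = 58.2° gives HA at 83.6° from the x-axis; with |HA| = 25.3, A = (11.2, 0.992). Then |FA| = |A − F| = 12.8.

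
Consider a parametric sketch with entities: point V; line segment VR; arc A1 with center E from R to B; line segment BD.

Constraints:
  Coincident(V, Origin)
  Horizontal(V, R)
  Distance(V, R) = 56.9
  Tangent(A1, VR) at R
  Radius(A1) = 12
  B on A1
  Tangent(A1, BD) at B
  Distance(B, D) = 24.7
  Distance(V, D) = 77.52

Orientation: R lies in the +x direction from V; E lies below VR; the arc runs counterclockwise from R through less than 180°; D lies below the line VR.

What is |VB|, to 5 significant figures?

53.542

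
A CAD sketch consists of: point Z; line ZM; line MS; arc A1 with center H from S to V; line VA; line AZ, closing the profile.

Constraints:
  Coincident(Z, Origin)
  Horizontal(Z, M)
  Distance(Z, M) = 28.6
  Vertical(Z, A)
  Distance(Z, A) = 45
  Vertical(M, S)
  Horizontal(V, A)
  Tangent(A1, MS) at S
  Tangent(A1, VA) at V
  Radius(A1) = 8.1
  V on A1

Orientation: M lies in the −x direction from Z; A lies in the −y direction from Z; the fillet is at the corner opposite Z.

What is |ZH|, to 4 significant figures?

42.21

Z is at the origin; ZM is horizontal with |ZM| = 28.6 and M on the −x side, so M = (-28.60, 0.000). ZA is vertical with |ZA| = 45.0 and A on the −y side, so A = (0.000, -45.00). The virtual corner opposite Z is at (-28.60, -45.00). Tangency of A1 to MS means the radius HS is perpendicular to MS and A1 meets VA tangentially, so HV is at right angles to VA, with radius 8.1, so the center H sits 8.1 in from both sides at H = (-20.50, -36.90). Then |ZH| = |H − Z| = 42.21.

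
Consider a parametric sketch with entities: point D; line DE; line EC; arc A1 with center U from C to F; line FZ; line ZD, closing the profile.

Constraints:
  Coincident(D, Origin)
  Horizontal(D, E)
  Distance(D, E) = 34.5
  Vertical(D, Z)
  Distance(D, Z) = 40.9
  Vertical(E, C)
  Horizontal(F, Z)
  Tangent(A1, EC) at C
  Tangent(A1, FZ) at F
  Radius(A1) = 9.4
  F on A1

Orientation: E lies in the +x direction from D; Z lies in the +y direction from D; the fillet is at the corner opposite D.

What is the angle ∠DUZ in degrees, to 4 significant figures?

71.98°

D is at the origin; D and E share the same y with |DE| = 34.5 and E on the +x side, so E = (34.50, 0.000). DZ is vertical with |DZ| = 40.9 and Z on the +y side, so Z = (0.000, 40.90). The virtual corner opposite D is at (34.50, 40.90). Since A1 is tangent to EC there, UC ⟂ EC and the tangent condition forces UF to be normal to FZ, with radius 9.4, so the center U sits 9.4 in from both sides at U = (25.10, 31.50). Then cos ∠DUZ = UD·UZ / (|UD||UZ|), giving 71.98°.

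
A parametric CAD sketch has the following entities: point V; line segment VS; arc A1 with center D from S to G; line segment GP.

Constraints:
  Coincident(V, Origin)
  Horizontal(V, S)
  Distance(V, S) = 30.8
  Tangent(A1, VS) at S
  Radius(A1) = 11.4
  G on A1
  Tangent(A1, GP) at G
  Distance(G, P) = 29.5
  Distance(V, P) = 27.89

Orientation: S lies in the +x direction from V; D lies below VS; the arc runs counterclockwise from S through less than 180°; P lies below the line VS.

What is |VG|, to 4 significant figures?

22.25

Checks: |DG| = 11.40 ✓; ∠(DG, GP) = 90.00° ✓; |GP| = 29.50 ✓; |VP| = 27.89 ✓.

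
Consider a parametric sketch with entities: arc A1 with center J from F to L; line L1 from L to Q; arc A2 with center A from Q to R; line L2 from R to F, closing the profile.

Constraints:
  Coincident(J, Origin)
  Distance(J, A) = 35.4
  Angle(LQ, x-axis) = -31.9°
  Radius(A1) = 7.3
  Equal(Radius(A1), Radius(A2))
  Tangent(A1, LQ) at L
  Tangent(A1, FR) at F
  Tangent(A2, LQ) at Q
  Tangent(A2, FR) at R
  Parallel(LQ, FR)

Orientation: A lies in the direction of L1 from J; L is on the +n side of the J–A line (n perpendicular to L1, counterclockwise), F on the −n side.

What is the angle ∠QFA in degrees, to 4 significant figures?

10.76°

The slot axis is L1's direction at -31.9°, so u = (cos -31.9°, sin -31.9°) = (0.8490, -0.5284) and n = (−sin -31.9°, cos -31.9°) = (0.5284, 0.8490). J is at the origin and A lies 35.4 along u from J, so A = 35.4·u = (30.05, -18.71). Tangency of A1 to both parallel lines with radius 7.3 puts L and F at J ± 7.3·n: L = (3.858, 6.197), F = (-3.858, -6.197). Equal radii place Q and R the same way about A: Q = A + 7.3·n = (33.91, -12.51), R = A − 7.3·n = (26.20, -24.90). Then cos ∠QFA = FQ·FA / (|FQ||FA|), giving 10.76°.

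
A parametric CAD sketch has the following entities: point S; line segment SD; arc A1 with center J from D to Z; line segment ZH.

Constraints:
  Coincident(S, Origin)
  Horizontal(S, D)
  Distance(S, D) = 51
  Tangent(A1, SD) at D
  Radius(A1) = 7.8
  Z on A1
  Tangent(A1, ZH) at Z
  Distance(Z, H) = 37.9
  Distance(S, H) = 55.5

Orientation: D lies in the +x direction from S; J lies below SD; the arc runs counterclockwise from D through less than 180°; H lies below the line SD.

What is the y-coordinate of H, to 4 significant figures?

-43.05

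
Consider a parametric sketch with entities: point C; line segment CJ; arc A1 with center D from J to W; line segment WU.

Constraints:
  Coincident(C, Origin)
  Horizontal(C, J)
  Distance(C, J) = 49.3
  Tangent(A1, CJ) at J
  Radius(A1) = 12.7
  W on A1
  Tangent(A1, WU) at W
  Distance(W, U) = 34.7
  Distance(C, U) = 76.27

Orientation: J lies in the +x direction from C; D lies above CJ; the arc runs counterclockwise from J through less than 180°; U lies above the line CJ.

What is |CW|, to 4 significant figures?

63.47

C is at the origin; C and J share the same y with |CJ| = 49.3 and J on the +x side, so J = (49.30, 0.000). Tangency of A1 to CJ means the radius DJ is perpendicular to CJ, so D = J + (0, 12.7) = (49.30, 12.70). Since DW ⟂ WU (tangency), |DU| = √(12.7² + 34.7²) = 36.95 regardless of where W sits on A1. So U lies on both circle(C, 76.27) and circle(D, 36.95); the above-CJ intersection is U = (58.98, 48.36). W is the foot of the tangent from U: W = (61.95, 13.79).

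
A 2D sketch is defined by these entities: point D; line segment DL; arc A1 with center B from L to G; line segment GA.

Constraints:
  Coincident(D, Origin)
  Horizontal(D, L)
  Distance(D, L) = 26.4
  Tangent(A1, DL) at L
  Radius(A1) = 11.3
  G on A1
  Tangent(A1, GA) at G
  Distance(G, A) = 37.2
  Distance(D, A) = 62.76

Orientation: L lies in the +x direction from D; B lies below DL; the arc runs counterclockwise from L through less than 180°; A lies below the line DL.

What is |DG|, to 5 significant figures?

25.599

D is at the origin; DL is horizontal with |DL| = 26.4 and L on the +x side, so L = (26.400, 0.0000). Tangency of A1 to DL means the radius BL is perpendicular to DL, so B = L + (0, -11.3) = (26.400, -11.300). Since BG ⟂ GA (tangency), |BA| = √(11.3² + 37.2²) = 38.878 regardless of where G sits on A1. So A lies on both circle(D, 62.76) and circle(B, 38.878); the below-DL intersection is A = (41.400, -47.168). G is the foot of the tangent from A: G = (17.692, -18.502).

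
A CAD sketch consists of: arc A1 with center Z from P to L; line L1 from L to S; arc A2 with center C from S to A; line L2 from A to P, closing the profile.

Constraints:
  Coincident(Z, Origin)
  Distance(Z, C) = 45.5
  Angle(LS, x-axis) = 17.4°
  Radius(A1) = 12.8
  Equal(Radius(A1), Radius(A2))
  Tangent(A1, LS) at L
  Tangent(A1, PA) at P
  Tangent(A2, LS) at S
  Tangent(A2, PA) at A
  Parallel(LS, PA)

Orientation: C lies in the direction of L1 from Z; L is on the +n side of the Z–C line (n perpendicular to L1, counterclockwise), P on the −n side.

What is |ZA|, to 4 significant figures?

47.27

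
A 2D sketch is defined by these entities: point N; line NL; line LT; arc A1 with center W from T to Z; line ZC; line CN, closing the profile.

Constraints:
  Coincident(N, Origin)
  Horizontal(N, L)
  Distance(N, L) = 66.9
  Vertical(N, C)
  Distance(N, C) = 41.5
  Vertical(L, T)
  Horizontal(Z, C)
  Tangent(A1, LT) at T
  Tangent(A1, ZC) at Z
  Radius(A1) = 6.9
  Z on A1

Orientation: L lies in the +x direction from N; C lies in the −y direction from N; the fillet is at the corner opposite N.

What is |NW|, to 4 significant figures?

69.26

N is at the origin; N and L share the same y with |NL| = 66.9 and L on the +x side, so L = (66.90, 0.000). N and C share the same x with |NC| = 41.5 and C on the −y side, so C = (0.000, -41.50). The virtual corner opposite N is at (66.90, -41.50). Since A1 is tangent to LT there, WT ⟂ LT and tangency of A1 to ZC means the radius WZ is perpendicular to ZC, with radius 6.9, so the center W sits 6.9 in from both sides at W = (60.00, -34.60). Then |NW| = |W − N| = 69.26.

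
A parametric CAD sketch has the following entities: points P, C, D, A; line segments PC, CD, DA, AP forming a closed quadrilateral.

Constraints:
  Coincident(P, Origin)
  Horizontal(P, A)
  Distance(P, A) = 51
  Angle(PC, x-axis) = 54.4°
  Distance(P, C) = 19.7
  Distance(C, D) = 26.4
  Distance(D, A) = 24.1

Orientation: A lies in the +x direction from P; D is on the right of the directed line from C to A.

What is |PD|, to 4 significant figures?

27.88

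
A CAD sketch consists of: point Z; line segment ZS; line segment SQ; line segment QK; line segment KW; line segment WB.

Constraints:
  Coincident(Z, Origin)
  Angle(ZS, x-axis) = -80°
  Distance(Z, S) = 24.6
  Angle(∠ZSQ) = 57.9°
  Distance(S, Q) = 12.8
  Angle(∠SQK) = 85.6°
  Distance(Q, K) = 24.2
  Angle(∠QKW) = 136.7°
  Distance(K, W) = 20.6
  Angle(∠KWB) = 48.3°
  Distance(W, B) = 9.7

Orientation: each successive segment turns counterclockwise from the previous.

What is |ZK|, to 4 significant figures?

3.918

Z is at the origin; ZS runs at -80.0° with length 24.6, so S = (4.272, -24.23). ∠ZSQ = 57.9° gives SQ at 42.10° from the x-axis; with |SQ| = 12.8, Q = (13.77, -15.64). ∠SQK = 85.6° gives QK at 136.5° from the x-axis; with |QK| = 24.2, K = (-3.785, 1.013). Then |ZK| = |K − Z| = 3.918.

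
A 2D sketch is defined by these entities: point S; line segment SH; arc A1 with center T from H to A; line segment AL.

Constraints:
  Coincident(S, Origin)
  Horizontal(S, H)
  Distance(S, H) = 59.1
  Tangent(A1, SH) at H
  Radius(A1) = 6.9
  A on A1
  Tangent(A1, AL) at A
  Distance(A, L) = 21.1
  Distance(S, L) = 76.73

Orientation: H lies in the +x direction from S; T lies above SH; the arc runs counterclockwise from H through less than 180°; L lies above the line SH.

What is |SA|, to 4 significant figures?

65.75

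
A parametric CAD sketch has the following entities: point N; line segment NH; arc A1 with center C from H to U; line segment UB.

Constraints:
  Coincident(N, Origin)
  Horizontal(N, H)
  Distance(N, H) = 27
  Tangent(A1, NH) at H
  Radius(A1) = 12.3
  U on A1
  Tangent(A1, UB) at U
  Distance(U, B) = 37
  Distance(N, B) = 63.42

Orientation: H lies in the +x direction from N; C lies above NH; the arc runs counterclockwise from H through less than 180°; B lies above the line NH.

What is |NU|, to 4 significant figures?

41.07

Checks: |CU| = 12.30 ✓; ∠(CU, UB) = 90.00° ✓; |UB| = 37.00 ✓; |NB| = 63.42 ✓.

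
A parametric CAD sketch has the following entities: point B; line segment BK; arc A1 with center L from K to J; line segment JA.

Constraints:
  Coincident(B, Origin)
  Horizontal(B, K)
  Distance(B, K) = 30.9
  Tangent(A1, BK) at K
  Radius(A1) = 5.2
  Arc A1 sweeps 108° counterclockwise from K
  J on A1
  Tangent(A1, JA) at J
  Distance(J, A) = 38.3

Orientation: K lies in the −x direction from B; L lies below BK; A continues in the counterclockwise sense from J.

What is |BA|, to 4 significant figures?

49.45

B is at the origin; BK is horizontal with |BK| = 30.9 and K on the −x side, so K = (-30.90, 0.000). A1 meets BK tangentially, so LK is at right angles to BK, so L = K + (0, -5.2) = (-30.90, -5.200). On A1, K sits at bearing 90° from L; a 108° counterclockwise sweep puts J at bearing 198°, so J = L + 5.2·(cos 198°, sin 198°) = (-35.85, -6.807). The tangent condition forces LJ to be normal to JA, so JA runs along (−sin 198°, cos 198°); with |JA| = 38.3, A = (-24.01, -43.23). Then |BA| = |A − B| = 49.45.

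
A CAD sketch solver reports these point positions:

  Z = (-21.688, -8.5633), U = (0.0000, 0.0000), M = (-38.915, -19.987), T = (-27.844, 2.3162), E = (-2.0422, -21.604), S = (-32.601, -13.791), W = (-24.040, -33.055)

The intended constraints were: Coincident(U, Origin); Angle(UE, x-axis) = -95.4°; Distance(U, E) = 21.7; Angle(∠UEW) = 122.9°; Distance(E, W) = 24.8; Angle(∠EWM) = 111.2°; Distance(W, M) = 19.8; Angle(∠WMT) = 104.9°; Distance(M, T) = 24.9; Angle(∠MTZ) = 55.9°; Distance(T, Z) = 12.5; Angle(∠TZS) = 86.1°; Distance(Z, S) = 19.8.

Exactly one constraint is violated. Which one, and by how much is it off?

Distance(Z, S) = 19.8 — off by 7.70.

U = (0.00, 0.00) ✓; UE at -95.40° ✓; |UE| = 21.70 ✓; ∠UEW = 122.9° ✓; |EW| = 24.80 ✓; ∠EWM = 111.2° ✓; |WM| = 19.80 ✓; ∠WMT = 104.9° ✓; |MT| = 24.90 ✓; ∠MTZ = 55.90° ✓; |TZ| = 12.50 ✓; ∠TZS = 86.09° ✓; |ZS| = 12.10 ✗.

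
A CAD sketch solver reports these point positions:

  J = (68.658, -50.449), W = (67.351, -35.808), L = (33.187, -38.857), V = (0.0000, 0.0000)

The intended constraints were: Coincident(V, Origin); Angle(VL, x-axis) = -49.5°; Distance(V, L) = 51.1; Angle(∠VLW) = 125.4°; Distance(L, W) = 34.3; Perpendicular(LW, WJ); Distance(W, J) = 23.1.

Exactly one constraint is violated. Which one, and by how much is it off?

Distance(W, J) = 23.1 — off by 8.40.

V = (0.00, 0.00) ✓; VL at -49.50° ✓; |VL| = 51.10 ✓; ∠VLW = 125.4° ✓; |LW| = 34.30 ✓; ∠(LW, WJ) = 90.00° ✓; |WJ| = 14.70 ✗.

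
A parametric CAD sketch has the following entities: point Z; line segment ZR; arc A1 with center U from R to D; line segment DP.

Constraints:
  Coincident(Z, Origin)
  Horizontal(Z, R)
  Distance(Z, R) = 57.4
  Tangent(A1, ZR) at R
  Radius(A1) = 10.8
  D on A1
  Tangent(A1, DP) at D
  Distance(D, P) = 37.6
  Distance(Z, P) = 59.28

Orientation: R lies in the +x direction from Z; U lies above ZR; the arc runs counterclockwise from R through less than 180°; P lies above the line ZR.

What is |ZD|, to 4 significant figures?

67.61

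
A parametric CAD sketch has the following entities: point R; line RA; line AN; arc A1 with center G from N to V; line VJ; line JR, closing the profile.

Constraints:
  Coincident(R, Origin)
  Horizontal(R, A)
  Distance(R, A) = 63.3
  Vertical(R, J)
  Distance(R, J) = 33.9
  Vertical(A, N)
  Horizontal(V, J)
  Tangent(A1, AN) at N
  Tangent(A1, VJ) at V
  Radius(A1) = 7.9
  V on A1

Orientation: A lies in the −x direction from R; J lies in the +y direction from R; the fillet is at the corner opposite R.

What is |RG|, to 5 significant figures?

61.198

R is at the origin; RA is horizontal with |RA| = 63.3 and A on the −x side, so A = (-63.300, 0.0000). R and J share the same x with |RJ| = 33.9 and J on the +y side, so J = (0.0000, 33.900). The virtual corner opposite R is at (-63.300, 33.900). The tangent condition forces GN to be normal to AN and A1 meets VJ tangentially, so GV is at right angles to VJ, with radius 7.9, so the center G sits 7.9 in from both sides at G = (-55.400, 26.000). Then |RG| = |G − R| = 61.198.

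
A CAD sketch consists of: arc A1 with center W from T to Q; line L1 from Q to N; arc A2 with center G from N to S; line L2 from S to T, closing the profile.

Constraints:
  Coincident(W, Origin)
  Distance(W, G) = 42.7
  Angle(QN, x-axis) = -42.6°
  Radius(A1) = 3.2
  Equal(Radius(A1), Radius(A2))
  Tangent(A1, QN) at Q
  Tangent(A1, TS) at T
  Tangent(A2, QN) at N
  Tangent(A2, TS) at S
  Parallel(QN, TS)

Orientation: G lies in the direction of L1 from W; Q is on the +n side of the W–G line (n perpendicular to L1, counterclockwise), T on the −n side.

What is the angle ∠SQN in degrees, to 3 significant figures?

8.52°

The slot axis is L1's direction at -42.6°, so u = (cos -42.6°, sin -42.6°) = (0.736, -0.677) and n = (−sin -42.6°, cos -42.6°) = (0.677, 0.736). W is at the origin and G lies 42.7 along u from W, so G = 42.7·u = (31.4, -28.9). Tangency of A1 to both parallel lines with radius 3.2 puts Q and T at W ± 3.2·n: Q = (2.17, 2.36), T = (-2.17, -2.36). Equal radii place N and S the same way about G: N = G + 3.2·n = (33.6, -26.5), S = G − 3.2·n = (29.3, -31.3). Then cos ∠SQN = QS·QN / (|QS||QN|), giving 8.52°.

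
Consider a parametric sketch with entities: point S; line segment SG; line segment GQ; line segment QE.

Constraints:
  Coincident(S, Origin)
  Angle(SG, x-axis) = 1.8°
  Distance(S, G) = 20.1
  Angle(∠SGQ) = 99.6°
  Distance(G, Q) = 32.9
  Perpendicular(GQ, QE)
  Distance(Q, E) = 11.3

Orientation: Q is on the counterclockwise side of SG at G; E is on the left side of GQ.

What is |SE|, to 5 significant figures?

37.239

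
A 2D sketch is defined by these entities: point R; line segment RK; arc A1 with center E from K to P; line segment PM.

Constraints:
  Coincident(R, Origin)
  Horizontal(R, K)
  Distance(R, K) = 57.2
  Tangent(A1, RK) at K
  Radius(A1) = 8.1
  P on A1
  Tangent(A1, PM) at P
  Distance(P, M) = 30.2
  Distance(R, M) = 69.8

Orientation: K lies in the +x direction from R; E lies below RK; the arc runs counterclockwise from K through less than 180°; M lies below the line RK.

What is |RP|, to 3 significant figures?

50.5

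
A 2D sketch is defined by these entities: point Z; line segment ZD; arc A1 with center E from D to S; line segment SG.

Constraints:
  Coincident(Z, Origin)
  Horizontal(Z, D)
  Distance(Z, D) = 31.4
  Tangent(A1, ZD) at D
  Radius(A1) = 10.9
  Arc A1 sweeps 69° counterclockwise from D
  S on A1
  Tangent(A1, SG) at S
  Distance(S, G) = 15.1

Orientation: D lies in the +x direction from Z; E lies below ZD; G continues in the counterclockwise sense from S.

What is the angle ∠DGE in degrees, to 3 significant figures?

20.4°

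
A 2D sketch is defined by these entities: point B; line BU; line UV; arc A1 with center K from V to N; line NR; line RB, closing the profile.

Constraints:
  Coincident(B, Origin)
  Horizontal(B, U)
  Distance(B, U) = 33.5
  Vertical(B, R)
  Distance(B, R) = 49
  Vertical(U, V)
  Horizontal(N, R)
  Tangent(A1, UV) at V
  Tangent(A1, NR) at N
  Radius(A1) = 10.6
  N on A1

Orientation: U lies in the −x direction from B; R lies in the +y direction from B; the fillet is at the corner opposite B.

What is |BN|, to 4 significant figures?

54.09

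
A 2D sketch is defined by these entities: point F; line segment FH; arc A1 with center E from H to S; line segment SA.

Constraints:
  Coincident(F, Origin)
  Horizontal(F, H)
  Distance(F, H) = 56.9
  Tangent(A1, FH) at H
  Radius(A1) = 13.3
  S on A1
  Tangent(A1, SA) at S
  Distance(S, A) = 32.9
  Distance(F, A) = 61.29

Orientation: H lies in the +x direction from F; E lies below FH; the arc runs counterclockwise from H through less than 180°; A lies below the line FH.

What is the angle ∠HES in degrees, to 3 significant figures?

86.1°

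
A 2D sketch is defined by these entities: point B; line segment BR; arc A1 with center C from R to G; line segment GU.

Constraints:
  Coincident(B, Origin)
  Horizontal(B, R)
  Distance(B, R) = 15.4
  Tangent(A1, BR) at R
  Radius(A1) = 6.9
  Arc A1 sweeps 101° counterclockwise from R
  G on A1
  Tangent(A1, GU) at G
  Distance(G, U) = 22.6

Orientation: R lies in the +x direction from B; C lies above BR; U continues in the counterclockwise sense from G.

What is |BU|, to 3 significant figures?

35.3

B is at the origin; B and R share the same y with |BR| = 15.4 and R on the +x side, so R = (15.4, 0.00). A1 meets BR tangentially, so CR is at right angles to BR, so C = R + (0, 6.9) = (15.4, 6.90). On A1, R sits at bearing -90° from C; a 101° counterclockwise sweep puts G at bearing 11°, so G = C + 6.9·(cos 11°, sin 11°) = (22.2, 8.22). Since A1 is tangent to GU there, CG ⟂ GU, so GU runs along (−sin 11°, cos 11°); with |GU| = 22.6, U = (17.9, 30.4). Then |BU| = |U − B| = 35.3.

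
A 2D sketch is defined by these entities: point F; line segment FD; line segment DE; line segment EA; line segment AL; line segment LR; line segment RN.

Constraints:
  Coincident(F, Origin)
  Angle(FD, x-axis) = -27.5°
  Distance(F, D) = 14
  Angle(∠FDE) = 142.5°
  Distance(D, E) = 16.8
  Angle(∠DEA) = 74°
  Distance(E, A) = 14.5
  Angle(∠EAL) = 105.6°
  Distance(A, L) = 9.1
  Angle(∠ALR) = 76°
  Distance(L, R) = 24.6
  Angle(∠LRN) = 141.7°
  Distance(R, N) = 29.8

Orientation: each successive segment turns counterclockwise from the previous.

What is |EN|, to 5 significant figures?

32.625

F is at the origin; FD runs at -27.5° with length 14.0, so D = (12.418, -6.4645). ∠FDE = 142.5° gives DE at 10.000° from the x-axis; with |DE| = 16.8, E = (28.963, -3.5472). ∠DEA = 74.0° gives EA at 116.00° from the x-axis; with |EA| = 14.5, A = (22.607, 9.4853). ∠EAL = 105.6° gives AL at -169.60° from the x-axis; with |AL| = 9.1, L = (13.656, 7.8426). ∠ALR = 76.0° gives LR at -65.600° from the x-axis; with |LR| = 24.6, R = (23.818, -14.560). ∠LRN = 141.7° gives RN at -27.300° from the x-axis; with |RN| = 29.8, N = (50.299, -28.228). Then |EN| = |N − E| = 32.625.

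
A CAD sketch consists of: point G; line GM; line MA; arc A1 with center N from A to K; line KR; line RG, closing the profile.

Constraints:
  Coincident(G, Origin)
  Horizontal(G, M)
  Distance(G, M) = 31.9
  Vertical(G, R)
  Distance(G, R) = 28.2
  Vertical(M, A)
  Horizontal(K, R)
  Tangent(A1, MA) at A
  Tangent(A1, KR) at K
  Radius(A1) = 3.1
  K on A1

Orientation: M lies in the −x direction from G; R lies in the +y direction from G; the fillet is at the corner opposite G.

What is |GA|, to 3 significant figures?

40.6

The virtual corner opposite G is at (-31.9, 28.2). A1 meets MA tangentially, so NA is at right angles to MA and since A1 is tangent to KR there, NK ⟂ KR, with radius 3.1, so the center N sits 3.1 in from both sides at N = (-28.8, 25.1). That places the tangent points at A = (-31.9, 25.1) on MA and K = (-28.8, 28.2) on KR. Then |GA| = |A − G| = 40.6.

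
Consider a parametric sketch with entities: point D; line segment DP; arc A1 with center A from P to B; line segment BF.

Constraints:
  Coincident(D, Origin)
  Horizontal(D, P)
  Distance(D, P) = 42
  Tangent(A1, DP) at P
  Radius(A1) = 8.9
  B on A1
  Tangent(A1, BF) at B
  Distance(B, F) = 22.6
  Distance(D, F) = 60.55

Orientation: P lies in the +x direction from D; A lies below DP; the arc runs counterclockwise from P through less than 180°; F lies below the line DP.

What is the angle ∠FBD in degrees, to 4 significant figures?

158.9°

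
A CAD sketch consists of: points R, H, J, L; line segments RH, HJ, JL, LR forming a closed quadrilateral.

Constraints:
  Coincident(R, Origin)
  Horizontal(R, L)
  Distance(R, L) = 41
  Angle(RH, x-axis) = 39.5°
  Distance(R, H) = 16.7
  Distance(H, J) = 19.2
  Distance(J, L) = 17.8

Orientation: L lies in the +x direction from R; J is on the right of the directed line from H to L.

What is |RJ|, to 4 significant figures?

24.47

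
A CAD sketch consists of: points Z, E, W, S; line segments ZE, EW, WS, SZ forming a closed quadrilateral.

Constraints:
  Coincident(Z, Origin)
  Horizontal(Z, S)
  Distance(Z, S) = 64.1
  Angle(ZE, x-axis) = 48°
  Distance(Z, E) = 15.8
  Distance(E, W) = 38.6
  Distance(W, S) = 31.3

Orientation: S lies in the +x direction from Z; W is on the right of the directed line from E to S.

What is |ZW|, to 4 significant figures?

40.62

Z is at the origin; Z and S share the same y with |ZS| = 64.1 and S in +x, so S = (64.1, 0). ZE runs at 48.0° with |ZE| = 15.8, so E = (10.57, 11.74). W is determined by |EW| = 38.6 and |WS| = 31.3 together: it lies at the intersection of circle(E, 38.6) and circle(S, 31.3). With |ES| = 54.80, the foot of the radical line on ES is 32.06 from E and the perpendicular offset is √(38.6² − 32.06²) = 21.50. Taking the right-of-ES solution: W = (37.28, -16.13).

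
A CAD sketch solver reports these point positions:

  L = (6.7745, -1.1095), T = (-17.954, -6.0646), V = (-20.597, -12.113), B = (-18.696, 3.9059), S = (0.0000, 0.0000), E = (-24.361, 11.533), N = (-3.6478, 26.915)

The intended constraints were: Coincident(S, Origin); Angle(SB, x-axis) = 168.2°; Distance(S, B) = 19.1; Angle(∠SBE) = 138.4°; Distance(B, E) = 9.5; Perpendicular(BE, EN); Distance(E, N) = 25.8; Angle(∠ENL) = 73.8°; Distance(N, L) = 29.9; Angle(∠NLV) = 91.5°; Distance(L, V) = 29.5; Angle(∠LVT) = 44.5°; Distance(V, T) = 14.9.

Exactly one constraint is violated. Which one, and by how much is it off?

Distance(V, T) = 14.9 — off by 8.30.

S = (0.00, 0.00) ✓; SB at 168.2° ✓; |SB| = 19.10 ✓; ∠SBE = 138.4° ✓; |BE| = 9.501 ✓; ∠(BE, EN) = 90.00° ✓; |EN| = 25.80 ✓; ∠ENL = 73.80° ✓; |NL| = 29.90 ✓; ∠NLV = 91.50° ✓; |LV| = 29.50 ✓; ∠LVT = 44.50° ✓; |VT| = 6.601 ✗.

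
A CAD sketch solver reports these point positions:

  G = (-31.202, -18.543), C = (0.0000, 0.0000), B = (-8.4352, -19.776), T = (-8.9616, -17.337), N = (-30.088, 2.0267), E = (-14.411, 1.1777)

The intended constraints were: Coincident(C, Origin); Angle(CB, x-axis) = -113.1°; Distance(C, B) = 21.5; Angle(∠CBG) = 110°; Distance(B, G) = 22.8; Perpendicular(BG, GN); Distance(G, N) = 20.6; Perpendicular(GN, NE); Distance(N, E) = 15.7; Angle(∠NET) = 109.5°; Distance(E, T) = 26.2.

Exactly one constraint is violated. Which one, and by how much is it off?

Distance(E, T) = 26.2 — off by 6.90.

C = (0.00, 0.00) ✓; CB at -113.1° ✓; |CB| = 21.50 ✓; ∠CBG = 110.0° ✓; |BG| = 22.80 ✓; ∠(BG, GN) = 90.00° ✓; |GN| = 20.60 ✓; ∠(GN, NE) = 90.00° ✓; |NE| = 15.70 ✓; ∠NET = 109.5° ✓; |ET| = 19.30 ✗.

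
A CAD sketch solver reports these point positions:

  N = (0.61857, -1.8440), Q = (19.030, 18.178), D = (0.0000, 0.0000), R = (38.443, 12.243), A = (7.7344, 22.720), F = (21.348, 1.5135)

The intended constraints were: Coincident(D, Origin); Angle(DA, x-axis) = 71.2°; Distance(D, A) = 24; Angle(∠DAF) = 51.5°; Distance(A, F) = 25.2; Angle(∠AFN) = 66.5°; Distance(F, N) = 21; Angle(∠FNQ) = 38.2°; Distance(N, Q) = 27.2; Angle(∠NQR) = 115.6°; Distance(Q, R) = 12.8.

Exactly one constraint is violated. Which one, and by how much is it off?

Distance(Q, R) = 12.8 — off by 7.50.

D = (0.00, 0.00) ✓; DA at 71.20° ✓; |DA| = 24.00 ✓; ∠DAF = 51.50° ✓; |AF| = 25.20 ✓; ∠AFN = 66.50° ✓; |FN| = 21.00 ✓; ∠FNQ = 38.20° ✓; |NQ| = 27.20 ✓; ∠NQR = 115.6° ✓; |QR| = 20.30 ✗.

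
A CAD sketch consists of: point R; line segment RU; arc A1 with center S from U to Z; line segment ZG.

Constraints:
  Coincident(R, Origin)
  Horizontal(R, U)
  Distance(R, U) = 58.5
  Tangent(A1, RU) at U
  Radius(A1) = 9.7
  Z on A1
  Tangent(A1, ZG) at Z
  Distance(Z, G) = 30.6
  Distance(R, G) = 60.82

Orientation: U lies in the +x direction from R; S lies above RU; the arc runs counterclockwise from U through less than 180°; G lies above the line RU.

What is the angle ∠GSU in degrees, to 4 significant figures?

157.7°

Checks: |SZ| = 9.700 ✓; ∠(SZ, ZG) = 90.00° ✓; |ZG| = 30.60 ✓; |RG| = 60.82 ✓.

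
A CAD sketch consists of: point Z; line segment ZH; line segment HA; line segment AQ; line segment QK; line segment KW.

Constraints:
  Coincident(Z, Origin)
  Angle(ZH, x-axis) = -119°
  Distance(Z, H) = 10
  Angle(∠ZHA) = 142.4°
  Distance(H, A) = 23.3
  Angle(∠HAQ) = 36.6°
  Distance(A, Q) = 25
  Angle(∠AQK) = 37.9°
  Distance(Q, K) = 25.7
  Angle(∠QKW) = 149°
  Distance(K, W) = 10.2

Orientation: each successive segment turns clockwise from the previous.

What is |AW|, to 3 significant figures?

17.9

∠AQK = 37.9° gives QK at -82.1° from the x-axis; with |QK| = 25.7, K = (-10.2, -21.8). ∠QKW = 149.0° gives KW at -113° from the x-axis; with |KW| = 10.2, W = (-14.2, -31.2). Then |AW| = |W − A| = 17.9.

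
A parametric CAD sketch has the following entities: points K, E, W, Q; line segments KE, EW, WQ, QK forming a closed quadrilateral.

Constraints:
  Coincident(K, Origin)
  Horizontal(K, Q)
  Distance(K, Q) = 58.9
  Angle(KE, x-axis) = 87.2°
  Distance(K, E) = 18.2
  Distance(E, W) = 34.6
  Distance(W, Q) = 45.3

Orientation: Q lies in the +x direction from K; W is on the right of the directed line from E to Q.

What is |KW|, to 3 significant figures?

20.4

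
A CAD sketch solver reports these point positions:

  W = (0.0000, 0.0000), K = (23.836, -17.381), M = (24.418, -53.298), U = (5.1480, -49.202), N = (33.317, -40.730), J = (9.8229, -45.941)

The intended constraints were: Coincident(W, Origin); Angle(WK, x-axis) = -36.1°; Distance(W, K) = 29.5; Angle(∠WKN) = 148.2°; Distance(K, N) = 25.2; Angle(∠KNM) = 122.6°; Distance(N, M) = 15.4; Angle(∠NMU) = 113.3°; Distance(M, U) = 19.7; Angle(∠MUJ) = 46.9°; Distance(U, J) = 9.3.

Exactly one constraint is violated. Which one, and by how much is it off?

Distance(U, J) = 9.3 — off by 3.60.

W = (0.00, 0.00) ✓; WK at -36.10° ✓; |WK| = 29.50 ✓; ∠WKN = 148.2° ✓; |KN| = 25.20 ✓; ∠KNM = 122.6° ✓; |NM| = 15.40 ✓; ∠NMU = 113.3° ✓; |MU| = 19.70 ✓; ∠MUJ = 46.90° ✓; |UJ| = 5.700 ✗.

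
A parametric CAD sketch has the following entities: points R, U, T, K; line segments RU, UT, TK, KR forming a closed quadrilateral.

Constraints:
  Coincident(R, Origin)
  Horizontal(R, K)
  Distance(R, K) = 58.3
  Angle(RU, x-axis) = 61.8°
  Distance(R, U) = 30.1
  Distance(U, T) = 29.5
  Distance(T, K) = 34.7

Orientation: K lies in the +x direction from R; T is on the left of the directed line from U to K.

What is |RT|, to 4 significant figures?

53.46

Checks: |UT| = 29.50 ✓; |TK| = 34.70 ✓.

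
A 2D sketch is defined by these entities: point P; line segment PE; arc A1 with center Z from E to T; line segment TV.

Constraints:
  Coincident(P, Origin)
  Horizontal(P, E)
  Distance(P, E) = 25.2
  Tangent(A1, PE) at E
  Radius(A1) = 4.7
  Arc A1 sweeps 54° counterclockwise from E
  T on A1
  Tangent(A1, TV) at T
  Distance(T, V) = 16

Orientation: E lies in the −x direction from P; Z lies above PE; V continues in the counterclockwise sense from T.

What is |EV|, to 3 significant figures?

19.9

P is at the origin; P and E share the same y with |PE| = 25.2 and E on the −x side, so E = (-25.2, 0.00). A1 meets PE tangentially, so ZE is at right angles to PE, so Z = E + (0, 4.7) = (-25.2, 4.70). On A1, E sits at bearing -90° from Z; a 54° counterclockwise sweep puts T at bearing -36°, so T = Z + 4.7·(cos -36°, sin -36°) = (-21.4, 1.94). Tangency of A1 to TV means the radius ZT is perpendicular to TV, so TV runs along (−sin -36°, cos -36°); with |TV| = 16.0, V = (-12.0, 14.9). Then |EV| = |V − E| = 19.9.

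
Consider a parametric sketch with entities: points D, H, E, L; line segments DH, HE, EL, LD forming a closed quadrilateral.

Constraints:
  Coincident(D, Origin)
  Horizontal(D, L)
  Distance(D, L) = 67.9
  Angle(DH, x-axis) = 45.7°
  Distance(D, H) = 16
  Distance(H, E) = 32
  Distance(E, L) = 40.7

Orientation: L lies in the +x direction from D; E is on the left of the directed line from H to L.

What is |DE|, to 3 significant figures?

47.7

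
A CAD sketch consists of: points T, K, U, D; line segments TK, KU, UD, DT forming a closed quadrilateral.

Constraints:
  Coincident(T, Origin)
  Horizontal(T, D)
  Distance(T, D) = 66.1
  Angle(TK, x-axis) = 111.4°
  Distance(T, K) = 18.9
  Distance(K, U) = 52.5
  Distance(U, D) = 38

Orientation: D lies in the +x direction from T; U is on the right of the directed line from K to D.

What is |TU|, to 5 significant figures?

36.652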